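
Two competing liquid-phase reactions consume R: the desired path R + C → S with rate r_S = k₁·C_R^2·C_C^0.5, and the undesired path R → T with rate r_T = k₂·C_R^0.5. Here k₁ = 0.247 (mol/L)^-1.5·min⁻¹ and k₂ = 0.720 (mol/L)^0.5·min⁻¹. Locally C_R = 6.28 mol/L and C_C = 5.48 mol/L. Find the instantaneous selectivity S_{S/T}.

S_{S/T} = r_S/r_T = (k₁·C_R^2·C_C^0.5)/(k₂·C_R^0.5) = (k₁/k₂)·C_R^1.5·C_C^0.5.
= (0.247×6.280^2×5.480^0.5) / (0.720×6.280^0.5) = 22.80/1.804 = 12.6.

12.6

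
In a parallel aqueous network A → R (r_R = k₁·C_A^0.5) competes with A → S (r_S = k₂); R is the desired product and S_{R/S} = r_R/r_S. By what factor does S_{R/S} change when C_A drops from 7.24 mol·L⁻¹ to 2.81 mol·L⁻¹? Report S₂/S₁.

S_{R/S} = (k₁/k₂)·C_A^0.5, so S₂/S₁ = (C_{A,2}/C_{A,1})^0.5.
= (2.81/7.24)^0.5 = (0.3881)^0.5 = 0.623.
Selectivity toward R falls as C_A falls — high-concentration operation is favoured.

0.623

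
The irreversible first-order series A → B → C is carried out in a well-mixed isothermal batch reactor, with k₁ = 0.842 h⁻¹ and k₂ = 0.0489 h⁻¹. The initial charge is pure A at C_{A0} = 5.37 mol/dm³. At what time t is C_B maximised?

For first-order series the maximum of C_B occurs at t_opt = ln(k₂/k₁)/(k₂−k₁).
= ln(0.0489/0.842)/(0.0489−0.842) = ln(0.05808)/-0.7931 = -2.846/-0.7931 = 3.59 h.

3.59 h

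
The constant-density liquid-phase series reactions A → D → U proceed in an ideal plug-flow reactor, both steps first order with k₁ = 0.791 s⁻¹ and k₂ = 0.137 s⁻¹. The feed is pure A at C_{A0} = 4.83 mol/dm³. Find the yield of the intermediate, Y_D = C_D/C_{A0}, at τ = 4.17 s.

0.638

For first-order series with pure A initially, C_D(τ) = k₁C_{A0}/(k₂−k₁)·(e^(−k₁τ) − e^(−k₂τ)).
e^(−k₁τ) = e^(−0.791×4.17) = e^(−3.298) = 0.03694; e^(−k₂τ) = e^(−0.5713) = 0.5648.
C_D = 0.791×4.83/(0.137−0.791) × (0.03694−0.5648) = (-5.842)×(-0.5279) = 3.084 mol/dm³.
Y_D = C_D/C_{A0} = 3.084/4.83 = 0.638.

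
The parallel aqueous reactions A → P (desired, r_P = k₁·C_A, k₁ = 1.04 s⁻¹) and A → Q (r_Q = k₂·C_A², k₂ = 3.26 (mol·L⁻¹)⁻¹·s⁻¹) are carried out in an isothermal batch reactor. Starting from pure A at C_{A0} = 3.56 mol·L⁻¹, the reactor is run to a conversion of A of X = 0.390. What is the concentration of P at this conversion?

C_A = C_{A0}(1−X) = 2.172 mol·L⁻¹.
Along a PFR/batch, dC_P/dC_A = −r_P/(r_P+r_Q) = −k₁/(k₁+k₂·C_A).
Integrating from C_{A0} to C_A: C_P = (1.04/3.26)·ln[(1.04+3.26·3.56)/(1.04+3.26·2.17)] = 0.3190·ln(12.65/8.119) = 0.1413 mol·L⁻¹.

0.141 mol·L⁻¹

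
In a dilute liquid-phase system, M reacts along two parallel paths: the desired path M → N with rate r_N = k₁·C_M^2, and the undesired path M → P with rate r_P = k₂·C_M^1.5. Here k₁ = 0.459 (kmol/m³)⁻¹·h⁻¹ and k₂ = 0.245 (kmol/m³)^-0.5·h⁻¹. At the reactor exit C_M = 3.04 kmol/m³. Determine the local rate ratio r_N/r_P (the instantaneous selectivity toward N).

S_{N/P} = r_N/r_P = (k₁·C_M^2)/(k₂·C_M^1.5) = (k₁/k₂)·C_M^0.5.
= (0.459×3.040^2) / (0.245×3.040^1.5) = 4.242/1.299 = 3.27.

3.27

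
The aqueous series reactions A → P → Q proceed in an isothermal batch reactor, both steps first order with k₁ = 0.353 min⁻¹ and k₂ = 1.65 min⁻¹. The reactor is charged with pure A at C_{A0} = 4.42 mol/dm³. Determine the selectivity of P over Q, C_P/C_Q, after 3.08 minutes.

Solving the coupled first-order balances gives C_P(t) = [k₁/(k₂−k₁)]·C_{A0}·(e^(−k₁t) − e^(−k₂t)).
e^(−k₁t) = e^(−0.353×3.08) = e^(−1.087) = 0.3371; e^(−k₂t) = e^(−5.082) = 0.006207.
C_P = 0.353×4.42/(1.65−0.353) × (0.3371−0.006207) = 1.203×0.3309 = 0.3981 mol/dm³.
C_A = C_{A0}e^(−k₁t) = 1.490 mol/dm³, so C_Q = C_{A0}−C_A−C_P = 2.532 mol/dm³; C_P/C_Q = 0.157.

0.157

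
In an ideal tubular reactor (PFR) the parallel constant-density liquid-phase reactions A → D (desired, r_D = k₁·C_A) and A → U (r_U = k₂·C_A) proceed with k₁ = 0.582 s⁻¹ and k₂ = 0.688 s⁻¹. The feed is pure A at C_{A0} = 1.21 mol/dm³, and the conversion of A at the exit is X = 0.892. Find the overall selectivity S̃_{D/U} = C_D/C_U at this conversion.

0.846

C_A = C_{A0}(1−X) = 0.1307 mol/dm³.
Both paths are first order in A, so the instantaneous fraction to D is constant: dC_D/d(−C_A) = k₁/(k₁+k₂) = 0.4583.
C_D = 0.4583·(C_{A0}−C_A) = 0.4583×1.079 = 0.495 mol/dm³.
C_U = (C_{A0}−C_A)−C_D = 0.5847 mol/dm³; S̃_{D/U} = 0.4946/0.5847 = 0.846.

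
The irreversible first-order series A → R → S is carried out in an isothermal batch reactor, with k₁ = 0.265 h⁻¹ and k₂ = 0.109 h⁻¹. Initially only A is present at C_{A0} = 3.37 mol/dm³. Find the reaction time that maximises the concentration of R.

The intermediate peaks when r₁ = r₂, i.e. k₁e^(−k₁t) = k₂e^(−k₂t), giving t_opt = ln(k₂/k₁)/(k₂−k₁).
= ln(0.109/0.265)/(0.109−0.265) = ln(0.4113)/-0.1560 = -0.8884/-0.1560 = 5.69 h.

5.69 h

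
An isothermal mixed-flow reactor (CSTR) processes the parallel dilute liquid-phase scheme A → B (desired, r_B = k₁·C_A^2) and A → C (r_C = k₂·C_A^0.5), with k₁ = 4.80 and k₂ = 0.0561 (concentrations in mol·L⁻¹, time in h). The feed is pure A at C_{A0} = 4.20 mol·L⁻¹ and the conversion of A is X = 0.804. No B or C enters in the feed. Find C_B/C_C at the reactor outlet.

63.9

Exit C_A = C_{A0}(1−X) = 4.20×0.196 = 0.8232 mol·L⁻¹.
A CSTR operates uniformly at the exit composition, giving r_B = 3.253 and r_C = 0.05090 (each k·C_A^n at C_A = 0.8232).
Overall selectivity = C_B/C_C = r_Bτ/(r_Cτ) = r_B/r_C = 63.9.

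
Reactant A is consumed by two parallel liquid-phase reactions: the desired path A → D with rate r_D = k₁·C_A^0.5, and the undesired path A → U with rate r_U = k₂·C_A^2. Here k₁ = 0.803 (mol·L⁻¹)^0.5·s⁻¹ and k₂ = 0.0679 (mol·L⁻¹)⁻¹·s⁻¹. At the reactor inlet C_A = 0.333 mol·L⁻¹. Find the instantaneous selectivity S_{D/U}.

S_{D/U} = r_D/r_U = (k₁·C_A^0.5)/(k₂·C_A^2) = (k₁/k₂)·C_A^-1.5.
= (0.803×0.3330^0.5) / (0.0679×0.3330^2) = 0.4634/0.007529 = 61.5.

61.5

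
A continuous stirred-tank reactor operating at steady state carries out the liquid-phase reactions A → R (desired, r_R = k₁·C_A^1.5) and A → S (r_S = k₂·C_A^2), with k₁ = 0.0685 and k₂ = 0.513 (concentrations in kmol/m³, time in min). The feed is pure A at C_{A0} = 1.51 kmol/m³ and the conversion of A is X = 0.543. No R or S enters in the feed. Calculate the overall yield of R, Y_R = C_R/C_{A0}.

Exit C_A = C_{A0}(1−X) = 1.51×0.457 = 0.6901 kmol/m³.
A CSTR operates uniformly at the exit composition, giving r_R = 0.03927 and r_S = 0.2443 (each k·C_A^n at C_A = 0.6901).
Fraction of consumed A going to R: r_R/(r_R+r_S) = 0.1385.
C_R = 0.1385·C_{A0}·X = 0.1385×1.51×0.543 = 0.114 kmol/m³; Y_R = C_R/C_{A0} = 0.0752.

0.0752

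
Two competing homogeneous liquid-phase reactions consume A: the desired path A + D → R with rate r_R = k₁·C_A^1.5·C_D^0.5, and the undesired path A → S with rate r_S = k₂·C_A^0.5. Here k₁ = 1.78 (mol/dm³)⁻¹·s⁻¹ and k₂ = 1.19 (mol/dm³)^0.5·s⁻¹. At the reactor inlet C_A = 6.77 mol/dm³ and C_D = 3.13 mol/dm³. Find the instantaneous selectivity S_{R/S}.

S_{R/S} = r_R/r_S = (k₁·C_A^1.5·C_D^0.5)/(k₂·C_A^0.5) = (k₁/k₂)·C_A·C_D^0.5.
= (1.78×6.770^1.5×3.130^0.5) / (1.19×6.770^0.5) = 55.47/3.096 = 17.9.
Since the desired path is higher order in A, keeping C_A high (PFR or concentrated feed) favours R.

17.9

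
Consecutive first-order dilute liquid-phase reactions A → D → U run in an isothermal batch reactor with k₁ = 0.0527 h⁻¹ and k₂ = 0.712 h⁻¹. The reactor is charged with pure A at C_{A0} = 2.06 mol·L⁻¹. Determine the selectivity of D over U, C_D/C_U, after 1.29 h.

Solving the coupled first-order balances gives C_D(t) = [k₁/(k₂−k₁)]·C_{A0}·(e^(−k₁t) − e^(−k₂t)).
e^(−k₁t) = e^(−0.0527×1.29) = e^(−0.06798) = 0.9343; e^(−k₂t) = e^(−0.9185) = 0.3991.
C_D = 0.0527×2.06/(0.712−0.0527) × (0.9343−0.3991) = 0.1647×0.5352 = 0.08812 mol·L⁻¹.
C_A = C_{A0}e^(−k₁t) = 1.925 mol·L⁻¹, so C_U = C_{A0}−C_A−C_D = 0.04727 mol·L⁻¹; C_D/C_U = 1.86.

1.86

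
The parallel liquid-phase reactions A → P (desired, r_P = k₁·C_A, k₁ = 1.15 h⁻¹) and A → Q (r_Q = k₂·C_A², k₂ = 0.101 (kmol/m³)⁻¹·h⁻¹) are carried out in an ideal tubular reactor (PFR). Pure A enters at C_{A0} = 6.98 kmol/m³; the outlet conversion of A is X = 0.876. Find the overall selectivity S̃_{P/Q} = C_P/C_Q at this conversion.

C_A = C_{A0}(1−X) = 0.8655 kmol/m³.
Along a PFR/batch, dC_P/dC_A = −r_P/(r_P+r_Q) = −k₁/(k₁+k₂·C_A).
Integrating from C_{A0} to C_A: C_P = (1.15/0.101)·ln[(1.15+0.101·6.98)/(1.15+0.101·0.866)] = 11.39·ln(1.855/1.237) = 4.610 kmol/m³.
C_Q = (C_{A0}−C_A)−C_P = 1.505 kmol/m³; S̃_{P/Q} = 4.610/1.505 = 3.06.

3.06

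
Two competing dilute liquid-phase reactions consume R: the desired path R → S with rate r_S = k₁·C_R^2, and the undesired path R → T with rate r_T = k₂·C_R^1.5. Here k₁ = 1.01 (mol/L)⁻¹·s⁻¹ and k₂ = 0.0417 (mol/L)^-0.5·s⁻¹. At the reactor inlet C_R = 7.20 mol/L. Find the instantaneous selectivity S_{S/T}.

65.0

S_{S/T} = r_S/r_T = (k₁·C_R^2)/(k₂·C_R^1.5) = (k₁/k₂)·C_R^0.5.
= (1.01×7.200^2) / (0.0417×7.200^1.5) = 52.36/0.8056 = 65.0.
Since the desired path is higher order in R, keeping C_R high (PFR or concentrated feed) favours S.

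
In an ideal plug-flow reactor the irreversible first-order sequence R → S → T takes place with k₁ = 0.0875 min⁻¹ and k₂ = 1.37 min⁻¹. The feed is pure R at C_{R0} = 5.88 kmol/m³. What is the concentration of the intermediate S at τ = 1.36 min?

0.294 kmol/m³

The intermediate concentration in a first-order A→B→C sequence is C_S = k₁C_{R0}(e^(−k₁τ) − e^(−k₂τ))/(k₂−k₁).
e^(−k₁τ) = e^(−0.0875×1.36) = e^(−0.1190) = 0.8878; e^(−k₂τ) = e^(−1.863) = 0.1552.
C_S = 0.0875×5.88/(1.37−0.0875) × (0.8878−0.1552) = 0.4012×0.7326 = 0.2939 kmol/m³.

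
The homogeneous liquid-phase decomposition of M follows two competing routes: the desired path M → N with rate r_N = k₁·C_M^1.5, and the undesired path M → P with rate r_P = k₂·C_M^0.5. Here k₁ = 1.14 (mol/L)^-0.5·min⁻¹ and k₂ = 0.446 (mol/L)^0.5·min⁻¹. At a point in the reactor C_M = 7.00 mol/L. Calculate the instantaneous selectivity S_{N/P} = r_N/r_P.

S_{N/P} = r_N/r_P = (k₁·C_M^1.5)/(k₂·C_M^0.5) = (k₁/k₂)·C_M.
= (1.14×7.000^1.5) / (0.446×7.000^0.5) = 21.11/1.180 = 17.9.

17.9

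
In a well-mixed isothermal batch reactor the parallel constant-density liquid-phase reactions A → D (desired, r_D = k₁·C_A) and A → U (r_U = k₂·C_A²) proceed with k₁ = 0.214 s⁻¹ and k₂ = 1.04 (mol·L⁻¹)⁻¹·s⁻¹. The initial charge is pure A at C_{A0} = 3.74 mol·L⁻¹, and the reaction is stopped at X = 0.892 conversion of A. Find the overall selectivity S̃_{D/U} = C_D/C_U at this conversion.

0.130

C_A = C_{A0}(1−X) = 0.4039 mol·L⁻¹.
Along a PFR/batch, dC_D/dC_A = −r_D/(r_D+r_U) = −k₁/(k₁+k₂·C_A).
Integrating from C_{A0} to C_A: C_D = (0.214/1.04)·ln[(0.214+1.04·3.74)/(0.214+1.04·0.404)] = 0.2058·ln(4.104/0.6341) = 0.3843 mol·L⁻¹.
C_U = (C_{A0}−C_A)−C_D = 2.952 mol·L⁻¹; S̃_{D/U} = 0.3843/2.952 = 0.130.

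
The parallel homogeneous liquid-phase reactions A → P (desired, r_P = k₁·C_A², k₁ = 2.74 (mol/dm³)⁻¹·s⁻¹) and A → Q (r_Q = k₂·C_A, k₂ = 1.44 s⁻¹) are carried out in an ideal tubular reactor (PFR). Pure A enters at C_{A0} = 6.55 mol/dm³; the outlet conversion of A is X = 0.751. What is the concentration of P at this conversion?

C_A = C_{A0}(1−X) = 1.631 mol/dm³.
Along a PFR/batch, dC_Q/dC_A = −r_Q/(r_P+r_Q) = −k₂/(k₂+k₁·C_A).
Integrating from C_{A0} to C_A: C_Q = (1.44/2.74)·ln[(1.44+2.74·6.55)/(1.44+2.74·1.63)] = 0.5255·ln(19.39/5.909) = 0.6244 mol/dm³.
Then C_P = (C_{A0}−C_A) − C_Q = 4.919 − 0.6244 = 4.295 mol/dm³.

4.29 mol/dm³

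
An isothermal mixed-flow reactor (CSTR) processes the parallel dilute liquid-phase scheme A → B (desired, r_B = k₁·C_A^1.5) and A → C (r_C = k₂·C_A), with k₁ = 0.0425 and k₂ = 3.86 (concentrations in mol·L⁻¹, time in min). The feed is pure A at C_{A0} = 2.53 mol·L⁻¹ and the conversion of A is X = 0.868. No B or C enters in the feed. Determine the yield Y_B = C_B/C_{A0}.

0.00549

Exit C_A = C_{A0}(1−X) = 2.53×0.132 = 0.3340 mol·L⁻¹.
A CSTR operates uniformly at the exit composition, giving r_B = 0.008202 and r_C = 1.289 (each k·C_A^n at C_A = 0.3340).
Fraction of consumed A going to B: r_B/(r_B+r_C) = 0.006323.
C_B = 0.006323·C_{A0}·X = 0.006323×2.53×0.868 = 0.0139 mol·L⁻¹; Y_B = C_B/C_{A0} = 0.00549.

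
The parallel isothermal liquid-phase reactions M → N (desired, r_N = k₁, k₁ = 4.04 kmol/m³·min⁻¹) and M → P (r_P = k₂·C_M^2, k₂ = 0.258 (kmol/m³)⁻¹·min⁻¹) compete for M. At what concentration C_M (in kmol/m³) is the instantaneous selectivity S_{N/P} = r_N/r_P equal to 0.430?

S_{N/P} = (k₁/k₂)·C_M^-2 ⇒ C_M = (S·k₂/k₁)^(-0.5).
= (0.430×0.258/4.04)^(-0.5) = (0.02746)^(-0.5) = 6.03 kmol/m³.

6.03 kmol/m³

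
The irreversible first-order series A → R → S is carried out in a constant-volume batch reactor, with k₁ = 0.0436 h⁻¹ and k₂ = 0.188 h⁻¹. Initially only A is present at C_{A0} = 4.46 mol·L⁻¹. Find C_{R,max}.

For a first-order series the maximum intermediate yield is C_{R,max}/C_{A0} = (k₁/k₂)^[k₂/(k₂−k₁)].
= (0.0436/0.188)^(0.188/(0.188−0.0436)) = (0.2319)^(1.302) = 0.1492.
C_{R,max} = 0.1492×4.46 = 0.665 mol·L⁻¹.

0.665 mol·L⁻¹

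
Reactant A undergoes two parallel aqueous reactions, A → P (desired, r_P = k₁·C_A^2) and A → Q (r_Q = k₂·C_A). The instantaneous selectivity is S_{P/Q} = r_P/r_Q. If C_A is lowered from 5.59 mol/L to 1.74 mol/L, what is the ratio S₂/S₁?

S_{P/Q} = (k₁/k₂)·C_A, so S₂/S₁ = (C_{A,2}/C_{A,1}).
= 1.74/5.59 = 0.311.

0.311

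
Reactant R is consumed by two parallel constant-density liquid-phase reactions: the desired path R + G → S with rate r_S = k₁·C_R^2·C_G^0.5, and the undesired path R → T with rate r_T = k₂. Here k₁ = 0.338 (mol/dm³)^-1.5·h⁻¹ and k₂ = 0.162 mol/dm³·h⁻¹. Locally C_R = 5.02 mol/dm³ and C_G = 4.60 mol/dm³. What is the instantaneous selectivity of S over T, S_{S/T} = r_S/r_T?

113

S_{S/T} = r_S/r_T = (k₁·C_R^2·C_G^0.5)/(k₂) = (k₁/k₂)·C_R^2·C_G^0.5.
= (0.338×5.020^2×4.600^0.5) / (0.162) = 18.27/0.1620 = 113.
Since the desired path is higher order in R, keeping C_R high (PFR or concentrated feed) favours S.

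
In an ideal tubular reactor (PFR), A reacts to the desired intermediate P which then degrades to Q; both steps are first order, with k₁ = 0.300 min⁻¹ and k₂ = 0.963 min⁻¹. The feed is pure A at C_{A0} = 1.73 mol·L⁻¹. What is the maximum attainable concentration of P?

0.318 mol·L⁻¹

Evaluating C_P at τ_opt = ln(k₂/k₁)/(k₂−k₁) gives C_{P,max}/C_{A0} = (k₁/k₂)^[k₂/(k₂−k₁)].
= (0.300/0.963)^(0.963/(0.963−0.300)) = (0.3115)^(1.452) = 0.1838.
C_{P,max} = 0.1838×1.73 = 0.318 mol·L⁻¹.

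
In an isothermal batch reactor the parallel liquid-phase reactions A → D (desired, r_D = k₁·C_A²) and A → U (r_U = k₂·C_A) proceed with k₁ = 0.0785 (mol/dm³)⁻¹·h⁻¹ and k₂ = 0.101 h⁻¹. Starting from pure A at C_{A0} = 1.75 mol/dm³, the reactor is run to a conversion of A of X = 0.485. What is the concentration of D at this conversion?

0.427 mol/dm³

C_A = C_{A0}(1−X) = 0.9012 mol/dm³.
Along a PFR/batch, dC_U/dC_A = −r_U/(r_D+r_U) = −k₂/(k₂+k₁·C_A).
Integrating from C_{A0} to C_A: C_U = (0.101/0.0785)·ln[(0.101+0.0785·1.75)/(0.101+0.0785·0.901)] = 1.287·ln(0.2384/0.1717) = 0.4218 mol/dm³.
Then C_D = (C_{A0}−C_A) − C_U = 0.8488 − 0.4218 = 0.4270 mol/dm³.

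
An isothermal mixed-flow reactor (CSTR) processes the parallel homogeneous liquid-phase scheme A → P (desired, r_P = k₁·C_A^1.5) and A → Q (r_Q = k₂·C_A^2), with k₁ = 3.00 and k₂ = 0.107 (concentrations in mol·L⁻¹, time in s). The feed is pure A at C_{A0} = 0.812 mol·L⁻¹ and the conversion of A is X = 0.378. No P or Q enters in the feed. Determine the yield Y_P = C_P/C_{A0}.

0.369

Exit C_A = C_{A0}(1−X) = 0.812×0.622 = 0.5051 mol·L⁻¹.
Rates in a CSTR are evaluated at the outlet concentration: r_P = 3.00×0.5051^1.5 = 1.077, r_Q = 0.107×0.5051^2 = 0.02729.
Fraction of consumed A going to P: r_P/(r_P+r_Q) = 0.9753.
C_P = 0.9753·C_{A0}·X = 0.9753×0.812×0.378 = 0.299 mol·L⁻¹; Y_P = C_P/C_{A0} = 0.369.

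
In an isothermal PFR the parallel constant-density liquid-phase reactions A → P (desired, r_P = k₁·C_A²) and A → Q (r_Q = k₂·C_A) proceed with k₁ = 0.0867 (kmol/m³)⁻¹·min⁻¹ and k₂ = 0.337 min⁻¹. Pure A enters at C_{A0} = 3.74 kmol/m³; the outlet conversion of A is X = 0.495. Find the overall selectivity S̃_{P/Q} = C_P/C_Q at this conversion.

0.713

C_A = C_{A0}(1−X) = 1.889 kmol/m³.
Along a PFR/batch, dC_Q/dC_A = −r_Q/(r_P+r_Q) = −k₂/(k₂+k₁·C_A).
Integrating from C_{A0} to C_A: C_Q = (0.337/0.0867)·ln[(0.337+0.0867·3.74)/(0.337+0.0867·1.89)] = 3.887·ln(0.6613/0.5008) = 1.081 kmol/m³.
Then C_P = (C_{A0}−C_A) − C_Q = 1.851 − 1.081 = 0.7706 kmol/m³.
S̃_{P/Q} = C_P/C_Q = 0.7706/1.081 = 0.713.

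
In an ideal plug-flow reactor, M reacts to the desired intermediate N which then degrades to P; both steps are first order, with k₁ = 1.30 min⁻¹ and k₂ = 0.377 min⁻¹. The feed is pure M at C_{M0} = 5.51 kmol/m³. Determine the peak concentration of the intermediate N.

At the optimum, C_{N,max}/C_{M0} = (k₁/k₂)^[k₂/(k₂−k₁)].
= (1.30/0.377)^(0.377/(0.377−1.30)) = (3.448)^(-0.4085) = 0.6031.
C_{N,max} = 0.6031×5.51 = 3.32 kmol/m³.

3.32 kmol/m³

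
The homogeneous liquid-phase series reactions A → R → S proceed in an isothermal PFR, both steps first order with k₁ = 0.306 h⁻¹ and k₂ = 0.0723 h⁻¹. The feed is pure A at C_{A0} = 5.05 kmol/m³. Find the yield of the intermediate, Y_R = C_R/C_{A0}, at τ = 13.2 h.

0.481

Solving the coupled first-order balances gives C_R(τ) = [k₁/(k₂−k₁)]·C_{A0}·(e^(−k₁τ) − e^(−k₂τ)).
e^(−k₁τ) = e^(−0.306×13.2) = e^(−4.039) = 0.01761; e^(−k₂τ) = e^(−0.9544) = 0.3851.
C_R = 0.306×5.05/(0.0723−0.306) × (0.01761−0.3851) = (-6.612)×(-0.3674) = 2.430 kmol/m³.
Y_R = C_R/C_{A0} = 2.430/5.05 = 0.481.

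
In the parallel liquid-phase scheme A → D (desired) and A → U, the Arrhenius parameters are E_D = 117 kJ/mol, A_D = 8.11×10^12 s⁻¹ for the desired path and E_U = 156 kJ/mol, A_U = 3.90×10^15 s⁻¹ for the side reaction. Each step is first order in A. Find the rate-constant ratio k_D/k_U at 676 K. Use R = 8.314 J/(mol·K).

2.15

k_D/k_U = (A_D/A_U)·exp[−(E_D−E_U)/(RT)] = (A_D/A_U)·exp[(E_U−E_D)/(RT)].
(E_U−E_D)/(RT) = (156−117)×10³/(8.314×676) = 39000/5620 = 6.939.
k_D/k_U = (8.11×10^12/3.90×10^15)·exp(6.939) = 0.002079 × 1032 = 2.15.
Since E_D < E_U, lowering the temperature improves selectivity toward D.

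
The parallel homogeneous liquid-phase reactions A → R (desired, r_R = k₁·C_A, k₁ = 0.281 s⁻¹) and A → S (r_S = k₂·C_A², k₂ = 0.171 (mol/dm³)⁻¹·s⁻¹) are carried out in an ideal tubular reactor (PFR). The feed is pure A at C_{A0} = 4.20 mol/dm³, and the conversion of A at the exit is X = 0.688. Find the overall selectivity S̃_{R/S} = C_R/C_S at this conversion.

0.634

C_A = C_{A0}(1−X) = 1.310 mol/dm³.
Along a PFR/batch, dC_R/dC_A = −r_R/(r_R+r_S) = −k₁/(k₁+k₂·C_A).
Integrating from C_{A0} to C_A: C_R = (0.281/0.171)·ln[(0.281+0.171·4.20)/(0.281+0.171·1.31)] = 1.643·ln(0.9992/0.5051) = 1.121 mol/dm³.
C_S = (C_{A0}−C_A)−C_R = 1.768 mol/dm³; S̃_{R/S} = 1.121/1.768 = 0.634.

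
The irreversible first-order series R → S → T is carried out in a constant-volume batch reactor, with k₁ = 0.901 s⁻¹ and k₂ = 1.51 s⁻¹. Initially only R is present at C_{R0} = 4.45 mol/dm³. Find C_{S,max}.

1.24 mol/dm³

At the optimum, C_{S,max}/C_{R0} = (k₁/k₂)^[k₂/(k₂−k₁)].
= (0.901/1.51)^(1.51/(1.51−0.901)) = (0.5967)^(2.479) = 0.2780.
C_{S,max} = 0.2780×4.45 = 1.24 mol/dm³.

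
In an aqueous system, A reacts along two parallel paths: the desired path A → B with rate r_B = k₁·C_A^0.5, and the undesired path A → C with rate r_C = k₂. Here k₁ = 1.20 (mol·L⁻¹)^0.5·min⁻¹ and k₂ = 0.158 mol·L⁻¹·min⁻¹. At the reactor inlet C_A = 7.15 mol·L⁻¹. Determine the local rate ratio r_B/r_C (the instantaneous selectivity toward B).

20.3

S_{B/C} = r_B/r_C = (k₁·C_A^0.5)/(k₂) = (k₁/k₂)·C_A^0.5.
= (1.20×7.150^0.5) / (0.158) = 3.209/0.1580 = 20.3.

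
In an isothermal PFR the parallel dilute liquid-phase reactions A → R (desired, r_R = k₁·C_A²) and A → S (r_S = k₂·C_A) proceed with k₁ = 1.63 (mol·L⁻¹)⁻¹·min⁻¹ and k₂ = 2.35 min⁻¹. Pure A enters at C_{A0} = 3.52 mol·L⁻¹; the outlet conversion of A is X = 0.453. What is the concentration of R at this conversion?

C_A = C_{A0}(1−X) = 1.925 mol·L⁻¹.
Along a PFR/batch, dC_S/dC_A = −r_S/(r_R+r_S) = −k₂/(k₂+k₁·C_A).
Integrating from C_{A0} to C_A: C_S = (2.35/1.63)·ln[(2.35+1.63·3.52)/(2.35+1.63·1.93)] = 1.442·ln(8.088/5.488) = 0.5589 mol·L⁻¹.
Then C_R = (C_{A0}−C_A) − C_S = 1.595 − 0.5589 = 1.036 mol·L⁻¹.

1.04 mol·L⁻¹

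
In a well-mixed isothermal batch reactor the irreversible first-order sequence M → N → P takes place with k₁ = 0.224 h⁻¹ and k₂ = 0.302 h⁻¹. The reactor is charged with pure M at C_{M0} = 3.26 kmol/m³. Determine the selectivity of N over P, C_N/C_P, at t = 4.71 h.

For first-order series with pure M initially, C_N(t) = k₁C_{M0}/(k₂−k₁)·(e^(−k₁t) − e^(−k₂t)).
e^(−k₁t) = e^(−0.224×4.71) = e^(−1.055) = 0.3482; e^(−k₂t) = e^(−1.422) = 0.2411.
C_N = 0.224×3.26/(0.302−0.224) × (0.3482−0.2411) = 9.362×0.1070 = 1.002 kmol/m³.
C_M = C_{M0}e^(−k₁t) = 1.135 kmol/m³, so C_P = C_{M0}−C_M−C_N = 1.123 kmol/m³; C_N/C_P = 0.893.

0.893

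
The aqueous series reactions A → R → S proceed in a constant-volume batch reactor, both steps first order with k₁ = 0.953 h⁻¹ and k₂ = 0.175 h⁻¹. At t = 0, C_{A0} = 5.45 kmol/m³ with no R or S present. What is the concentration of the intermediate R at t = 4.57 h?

For first-order series with pure A initially, C_R(t) = k₁C_{A0}/(k₂−k₁)·(e^(−k₁t) − e^(−k₂t)).
e^(−k₁t) = e^(−0.953×4.57) = e^(−4.355) = 0.01284; e^(−k₂t) = e^(−0.7997) = 0.4494.
C_R = 0.953×5.45/(0.175−0.953) × (0.01284−0.4494) = (-6.676)×(-0.4366) = 2.915 kmol/m³.

2.91 kmol/m³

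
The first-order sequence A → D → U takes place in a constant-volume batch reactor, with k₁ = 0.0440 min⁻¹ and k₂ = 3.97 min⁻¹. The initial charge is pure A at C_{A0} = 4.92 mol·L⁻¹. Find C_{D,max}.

0.0518 mol·L⁻¹

For a first-order series the maximum intermediate yield is C_{D,max}/C_{A0} = (k₁/k₂)^[k₂/(k₂−k₁)].
= (0.0440/3.97)^(3.97/(3.97−0.0440)) = (0.01108)^(1.011) = 0.01054.
C_{D,max} = 0.01054×4.92 = 0.0518 mol·L⁻¹.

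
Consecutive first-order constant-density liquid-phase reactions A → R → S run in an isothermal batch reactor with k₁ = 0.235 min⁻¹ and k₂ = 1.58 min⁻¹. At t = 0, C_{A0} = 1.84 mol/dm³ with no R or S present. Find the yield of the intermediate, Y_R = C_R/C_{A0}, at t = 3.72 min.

For first-order series with pure A initially, C_R(t) = k₁C_{A0}/(k₂−k₁)·(e^(−k₁t) − e^(−k₂t)).
e^(−k₁t) = e^(−0.235×3.72) = e^(−0.8742) = 0.4172; e^(−k₂t) = e^(−5.878) = 0.002802.
C_R = 0.235×1.84/(1.58−0.235) × (0.4172−0.002802) = 0.3215×0.4144 = 0.1332 mol/dm³.
Y_R = C_R/C_{A0} = 0.1332/1.84 = 0.0724.

0.0724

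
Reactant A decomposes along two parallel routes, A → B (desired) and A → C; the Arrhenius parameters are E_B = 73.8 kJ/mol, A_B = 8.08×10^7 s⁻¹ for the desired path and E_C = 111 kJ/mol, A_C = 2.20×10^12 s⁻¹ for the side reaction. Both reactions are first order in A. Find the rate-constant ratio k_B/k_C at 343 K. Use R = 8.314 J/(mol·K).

With equal orders, S_{B/C} = k_B/k_C = (A_B/A_C)·exp[(E_C−E_B)/(RT)].
(E_C−E_B)/(RT) = (111−73.8)×10³/(8.314×343) = 37200/2852 = 13.04.
k_B/k_C = (8.08×10^7/2.20×10^12)·exp(13.04) = 3.673×10^-5 × 4.627×10^5 = 17.0.
Since E_B < E_C, lowering the temperature improves selectivity toward B.

17.0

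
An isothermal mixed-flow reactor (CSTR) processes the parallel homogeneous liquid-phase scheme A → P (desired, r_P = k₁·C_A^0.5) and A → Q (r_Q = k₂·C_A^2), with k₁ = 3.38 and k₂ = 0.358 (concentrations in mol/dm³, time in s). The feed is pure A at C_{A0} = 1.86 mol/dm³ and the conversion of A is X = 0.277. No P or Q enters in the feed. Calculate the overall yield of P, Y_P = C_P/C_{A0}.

0.238

Exit C_A = C_{A0}(1−X) = 1.86×0.723 = 1.345 mol/dm³.
Rates in a CSTR are evaluated at the outlet concentration: r_P = 3.38×1.345^0.5 = 3.920, r_Q = 0.358×1.345^2 = 0.6474.
Fraction of consumed A going to P: r_P/(r_P+r_Q) = 0.8582.
C_P = 0.8582·C_{A0}·X = 0.8582×1.86×0.277 = 0.442 mol/dm³; Y_P = C_P/C_{A0} = 0.238.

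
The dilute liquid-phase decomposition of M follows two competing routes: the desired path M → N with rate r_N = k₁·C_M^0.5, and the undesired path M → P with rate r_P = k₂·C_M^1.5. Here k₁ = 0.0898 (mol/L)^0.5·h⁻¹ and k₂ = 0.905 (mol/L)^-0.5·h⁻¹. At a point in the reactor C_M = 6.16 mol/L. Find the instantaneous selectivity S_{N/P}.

0.0161

S_{N/P} = r_N/r_P = (k₁·C_M^0.5)/(k₂·C_M^1.5) = (k₁/k₂)·C_M⁻¹.
= (0.0898×6.160^0.5) / (0.905×6.160^1.5) = 0.2229/13.84 = 0.0161.
The undesired path is higher order in M, so low C_M (CSTR or dilute feed) favours N.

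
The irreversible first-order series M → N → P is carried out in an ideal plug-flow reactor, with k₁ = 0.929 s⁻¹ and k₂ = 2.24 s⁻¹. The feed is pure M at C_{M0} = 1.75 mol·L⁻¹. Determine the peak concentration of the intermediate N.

For a first-order series the maximum intermediate yield is C_{N,max}/C_{M0} = (k₁/k₂)^[k₂/(k₂−k₁)].
= (0.929/2.24)^(2.24/(2.24−0.929)) = (0.4147)^(1.709) = 0.2223.
C_{N,max} = 0.2223×1.75 = 0.389 mol·L⁻¹.

0.389 mol·L⁻¹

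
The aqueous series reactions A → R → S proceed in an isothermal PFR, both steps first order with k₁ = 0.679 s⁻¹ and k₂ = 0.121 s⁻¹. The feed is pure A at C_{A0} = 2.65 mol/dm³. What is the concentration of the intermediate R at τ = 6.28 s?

The intermediate concentration in a first-order A→B→C sequence is C_R = k₁C_{A0}(e^(−k₁τ) − e^(−k₂τ))/(k₂−k₁).
e^(−k₁τ) = e^(−0.679×6.28) = e^(−4.264) = 0.01406; e^(−k₂τ) = e^(−0.7599) = 0.4677.
C_R = 0.679×2.65/(0.121−0.679) × (0.01406−0.4677) = (-3.225)×(-0.4537) = 1.463 mol/dm³.

1.46 mol/dm³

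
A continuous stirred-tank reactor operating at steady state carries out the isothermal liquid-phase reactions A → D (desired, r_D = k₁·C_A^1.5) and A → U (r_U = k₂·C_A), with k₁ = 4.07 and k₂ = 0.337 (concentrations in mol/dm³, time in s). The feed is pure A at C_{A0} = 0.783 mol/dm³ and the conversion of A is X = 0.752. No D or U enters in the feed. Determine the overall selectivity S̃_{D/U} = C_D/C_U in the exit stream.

Exit C_A = C_{A0}(1−X) = 0.783×0.248 = 0.1942 mol/dm³.
Rates in a CSTR are evaluated at the outlet concentration: r_D = 4.07×0.1942^1.5 = 0.3483, r_U = 0.337×0.1942 = 0.06544.
Overall selectivity = C_D/C_U = r_Dτ/(r_Uτ) = r_D/r_U = 5.32.

5.32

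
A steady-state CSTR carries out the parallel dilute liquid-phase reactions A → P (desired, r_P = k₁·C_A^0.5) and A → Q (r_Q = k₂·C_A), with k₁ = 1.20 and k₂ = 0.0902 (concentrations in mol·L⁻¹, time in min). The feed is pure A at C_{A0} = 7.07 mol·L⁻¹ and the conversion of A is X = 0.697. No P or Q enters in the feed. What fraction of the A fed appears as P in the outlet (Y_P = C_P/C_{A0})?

0.628

Exit C_A = C_{A0}(1−X) = 7.07×0.303 = 2.142 mol·L⁻¹.
In a CSTR the entire volume is at exit conditions, so r_P = 1.20×2.142^0.5 = 1.756 and r_Q = 0.0902×2.142 = 0.1932.
Fraction of consumed A going to P: r_P/(r_P+r_Q) = 0.9009.
C_P = 0.9009·C_{A0}·X = 0.9009×7.07×0.697 = 4.44 mol·L⁻¹; Y_P = C_P/C_{A0} = 0.628.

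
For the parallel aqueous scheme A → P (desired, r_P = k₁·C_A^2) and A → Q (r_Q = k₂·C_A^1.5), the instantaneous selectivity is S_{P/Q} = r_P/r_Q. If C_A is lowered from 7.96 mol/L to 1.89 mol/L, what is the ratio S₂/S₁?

S_{P/Q} = (k₁/k₂)·C_A^0.5, so S₂/S₁ = (C_{A,2}/C_{A,1})^0.5.
= (1.89/7.96)^0.5 = (0.2374)^0.5 = 0.487.

0.487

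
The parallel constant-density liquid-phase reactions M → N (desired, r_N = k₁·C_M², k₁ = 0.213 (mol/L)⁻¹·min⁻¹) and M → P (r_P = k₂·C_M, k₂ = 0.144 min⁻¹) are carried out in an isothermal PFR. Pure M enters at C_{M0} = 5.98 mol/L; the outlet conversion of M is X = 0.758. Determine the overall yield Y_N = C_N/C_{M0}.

C_M = C_{M0}(1−X) = 1.447 mol/L.
Along a PFR/batch, dC_P/dC_M = −r_P/(r_N+r_P) = −k₂/(k₂+k₁·C_M).
Integrating from C_{M0} to C_M: C_P = (0.144/0.213)·ln[(0.144+0.213·5.98)/(0.144+0.213·1.45)] = 0.6761·ln(1.418/0.4522) = 0.7725 mol/L.
Then C_N = (C_{M0}−C_M) − C_P = 4.533 − 0.7725 = 3.760 mol/L.
Y_N = C_N/C_{M0} = 3.760/5.98 = 0.629.

0.629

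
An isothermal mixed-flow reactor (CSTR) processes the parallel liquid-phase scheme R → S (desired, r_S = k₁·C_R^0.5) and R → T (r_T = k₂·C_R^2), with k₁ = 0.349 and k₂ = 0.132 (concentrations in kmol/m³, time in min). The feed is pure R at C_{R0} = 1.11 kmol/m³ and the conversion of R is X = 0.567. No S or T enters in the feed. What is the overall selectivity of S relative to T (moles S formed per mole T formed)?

Exit C_R = C_{R0}(1−X) = 1.11×0.433 = 0.4806 kmol/m³.
A CSTR operates uniformly at the exit composition, giving r_S = 0.2420 and r_T = 0.03049 (each k·C_R^n at C_R = 0.4806).
Overall selectivity = C_S/C_T = r_Sτ/(r_Tτ) = r_S/r_T = 7.93.

7.93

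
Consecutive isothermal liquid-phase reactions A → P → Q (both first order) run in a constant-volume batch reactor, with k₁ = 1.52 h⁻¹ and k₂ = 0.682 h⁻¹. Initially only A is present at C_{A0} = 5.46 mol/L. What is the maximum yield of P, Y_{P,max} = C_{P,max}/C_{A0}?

At the optimum, C_{P,max}/C_{A0} = (k₁/k₂)^[k₂/(k₂−k₁)].
= (1.52/0.682)^(0.682/(0.682−1.52)) = (2.229)^(-0.8138) = 0.5209.

0.521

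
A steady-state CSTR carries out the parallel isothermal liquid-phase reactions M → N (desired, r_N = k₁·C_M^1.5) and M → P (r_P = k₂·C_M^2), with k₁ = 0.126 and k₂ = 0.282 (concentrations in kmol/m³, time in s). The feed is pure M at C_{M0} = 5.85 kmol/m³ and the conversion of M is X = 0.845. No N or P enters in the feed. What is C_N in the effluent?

Exit C_M = C_{M0}(1−X) = 5.85×0.155 = 0.9068 kmol/m³.
Rates in a CSTR are evaluated at the outlet concentration: r_N = 0.126×0.9068^1.5 = 0.1088, r_P = 0.282×0.9068^2 = 0.2319.
Fraction of consumed M going to N: r_N/(r_N+r_P) = 0.3194.
C_N = 0.3194·C_{M0}·X = 0.3194×5.85×0.845 = 1.58 kmol/m³.

1.58 kmol/m³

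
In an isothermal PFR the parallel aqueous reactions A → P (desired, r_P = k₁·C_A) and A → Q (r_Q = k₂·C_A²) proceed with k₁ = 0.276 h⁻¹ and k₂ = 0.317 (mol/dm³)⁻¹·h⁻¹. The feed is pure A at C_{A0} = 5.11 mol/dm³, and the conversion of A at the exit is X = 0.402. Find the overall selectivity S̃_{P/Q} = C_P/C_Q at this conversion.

0.217

C_A = C_{A0}(1−X) = 3.056 mol/dm³.
Along a PFR/batch, dC_P/dC_A = −r_P/(r_P+r_Q) = −k₁/(k₁+k₂·C_A).
Integrating from C_{A0} to C_A: C_P = (0.276/0.317)·ln[(0.276+0.317·5.11)/(0.276+0.317·3.06)] = 0.8707·ln(1.896/1.245) = 0.3664 mol/dm³.
C_Q = (C_{A0}−C_A)−C_P = 1.688 mol/dm³; S̃_{P/Q} = 0.3664/1.688 = 0.217.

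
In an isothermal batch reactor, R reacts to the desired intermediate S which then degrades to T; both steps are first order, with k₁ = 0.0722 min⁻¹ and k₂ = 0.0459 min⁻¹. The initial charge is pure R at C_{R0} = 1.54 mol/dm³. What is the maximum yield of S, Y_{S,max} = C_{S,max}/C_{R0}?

0.454

Evaluating C_S at t_opt = ln(k₂/k₁)/(k₂−k₁) gives C_{S,max}/C_{R0} = (k₁/k₂)^[k₂/(k₂−k₁)].
= (0.0722/0.0459)^(0.0459/(0.0459−0.0722)) = (1.573)^(-1.745) = 0.4536.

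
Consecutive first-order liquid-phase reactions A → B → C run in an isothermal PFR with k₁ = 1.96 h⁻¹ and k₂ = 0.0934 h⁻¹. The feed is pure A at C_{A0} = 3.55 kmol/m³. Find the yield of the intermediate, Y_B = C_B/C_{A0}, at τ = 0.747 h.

0.736

For first-order series with pure A initially, C_B(τ) = k₁C_{A0}/(k₂−k₁)·(e^(−k₁τ) − e^(−k₂τ)).
e^(−k₁τ) = e^(−1.96×0.747) = e^(−1.464) = 0.2313; e^(−k₂τ) = e^(−0.06977) = 0.9326.
C_B = 1.96×3.55/(0.0934−1.96) × (0.2313−0.9326) = (-3.728)×(-0.7013) = 2.614 kmol/m³.
Y_B = C_B/C_{A0} = 2.614/3.55 = 0.736.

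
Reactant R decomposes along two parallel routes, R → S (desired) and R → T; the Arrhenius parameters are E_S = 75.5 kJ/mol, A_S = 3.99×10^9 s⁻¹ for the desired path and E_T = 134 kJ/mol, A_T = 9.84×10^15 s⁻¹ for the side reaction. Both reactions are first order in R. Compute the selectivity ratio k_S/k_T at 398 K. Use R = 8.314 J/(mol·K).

Since both paths have the same order in R, the concentration cancels and S_{S/T} = k_S/k_T = (A_S/A_T)·exp[(E_T−E_S)/(RT)].
(E_T−E_S)/(RT) = (134−75.5)×10³/(8.314×398) = 58500/3309 = 17.68.
k_S/k_T = (3.99×10^9/9.84×10^15)·exp(17.68) = 4.055×10^-7 × 4.764×10^7 = 19.3.
Since E_S < E_T, lowering the temperature improves selectivity toward S.

19.3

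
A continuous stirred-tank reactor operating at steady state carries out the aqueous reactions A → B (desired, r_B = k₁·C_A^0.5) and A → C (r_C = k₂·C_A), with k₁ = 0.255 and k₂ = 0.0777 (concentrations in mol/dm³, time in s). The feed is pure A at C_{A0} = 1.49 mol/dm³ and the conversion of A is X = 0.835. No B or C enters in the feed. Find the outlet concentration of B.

Exit C_A = C_{A0}(1−X) = 1.49×0.165 = 0.2459 mol/dm³.
In a CSTR the entire volume is at exit conditions, so r_B = 0.255×0.2459^0.5 = 0.1264 and r_C = 0.0777×0.2459 = 0.01910.
Fraction of consumed A going to B: r_B/(r_B+r_C) = 0.8687.
C_B = 0.8687·C_{A0}·X = 0.8687×1.49×0.835 = 1.08 mol/dm³.

1.08 mol/dm³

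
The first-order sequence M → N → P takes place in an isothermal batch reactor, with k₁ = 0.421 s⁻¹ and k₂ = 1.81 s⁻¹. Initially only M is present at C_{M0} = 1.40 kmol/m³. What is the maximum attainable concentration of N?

0.209 kmol/m³

For a first-order series the maximum intermediate yield is C_{N,max}/C_{M0} = (k₁/k₂)^[k₂/(k₂−k₁)].
= (0.421/1.81)^(1.81/(1.81−0.421)) = (0.2326)^(1.303) = 0.1495.
C_{N,max} = 0.1495×1.40 = 0.209 kmol/m³.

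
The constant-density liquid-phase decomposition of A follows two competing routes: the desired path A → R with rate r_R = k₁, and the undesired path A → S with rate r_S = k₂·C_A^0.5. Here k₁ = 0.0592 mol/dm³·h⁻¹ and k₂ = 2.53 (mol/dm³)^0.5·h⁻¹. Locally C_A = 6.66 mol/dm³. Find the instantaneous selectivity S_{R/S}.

0.00907

S_{R/S} = r_R/r_S = (k₁)/(k₂·C_A^0.5) = (k₁/k₂)·C_A^-0.5.
= (0.0592) / (2.53×6.660^0.5) = 0.05920/6.529 = 0.00907.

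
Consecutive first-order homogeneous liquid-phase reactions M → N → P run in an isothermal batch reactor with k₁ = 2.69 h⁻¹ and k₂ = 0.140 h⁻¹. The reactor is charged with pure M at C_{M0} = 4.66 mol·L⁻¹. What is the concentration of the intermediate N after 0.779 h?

3.80 mol·L⁻¹

For first-order series with pure M initially, C_N(t) = k₁C_{M0}/(k₂−k₁)·(e^(−k₁t) − e^(−k₂t)).
e^(−k₁t) = e^(−2.69×0.779) = e^(−2.096) = 0.1230; e^(−k₂t) = e^(−0.1091) = 0.8967.
C_N = 2.69×4.66/(0.140−2.69) × (0.1230−0.8967) = (-4.916)×(-0.7737) = 3.803 mol·L⁻¹.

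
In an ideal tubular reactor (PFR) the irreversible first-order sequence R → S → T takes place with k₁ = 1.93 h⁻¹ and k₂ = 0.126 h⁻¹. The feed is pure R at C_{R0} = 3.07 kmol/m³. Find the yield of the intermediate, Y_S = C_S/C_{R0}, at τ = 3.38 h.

0.697

The intermediate concentration in a first-order A→B→C sequence is C_S = k₁C_{R0}(e^(−k₁τ) − e^(−k₂τ))/(k₂−k₁).
e^(−k₁τ) = e^(−1.93×3.38) = e^(−6.523) = 0.001469; e^(−k₂τ) = e^(−0.4259) = 0.6532.
C_S = 1.93×3.07/(0.126−1.93) × (0.001469−0.6532) = (-3.284)×(-0.6517) = 2.141 kmol/m³.
Y_S = C_S/C_{R0} = 2.141/3.07 = 0.697.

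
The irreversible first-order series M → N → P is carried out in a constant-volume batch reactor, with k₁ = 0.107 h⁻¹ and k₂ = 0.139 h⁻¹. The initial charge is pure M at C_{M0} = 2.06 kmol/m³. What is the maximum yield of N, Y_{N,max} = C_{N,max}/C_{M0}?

0.321

For a first-order series the maximum intermediate yield is C_{N,max}/C_{M0} = (k₁/k₂)^[k₂/(k₂−k₁)].
= (0.107/0.139)^(0.139/(0.139−0.107)) = (0.7698)^(4.344) = 0.3209.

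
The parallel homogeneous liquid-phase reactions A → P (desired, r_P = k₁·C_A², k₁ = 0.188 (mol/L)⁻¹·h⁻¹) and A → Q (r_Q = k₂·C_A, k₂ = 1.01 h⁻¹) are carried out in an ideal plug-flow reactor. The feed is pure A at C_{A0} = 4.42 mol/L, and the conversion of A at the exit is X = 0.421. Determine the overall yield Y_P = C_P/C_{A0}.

0.165

C_A = C_{A0}(1−X) = 2.559 mol/L.
Along a PFR/batch, dC_Q/dC_A = −r_Q/(r_P+r_Q) = −k₂/(k₂+k₁·C_A).
Integrating from C_{A0} to C_A: C_Q = (1.01/0.188)·ln[(1.01+0.188·4.42)/(1.01+0.188·2.56)] = 5.372·ln(1.841/1.491) = 1.132 mol/L.
Then C_P = (C_{A0}−C_A) − C_Q = 1.861 − 1.132 = 0.7286 mol/L.
Y_P = C_P/C_{A0} = 0.7286/4.42 = 0.165.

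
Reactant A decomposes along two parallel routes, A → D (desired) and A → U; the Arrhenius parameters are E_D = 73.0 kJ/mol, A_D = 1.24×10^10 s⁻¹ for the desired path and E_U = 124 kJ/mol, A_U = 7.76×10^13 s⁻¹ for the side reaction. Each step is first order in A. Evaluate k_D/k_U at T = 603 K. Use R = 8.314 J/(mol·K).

4.18

k_D/k_U = (A_D/A_U)·exp[−(E_D−E_U)/(RT)] = (A_D/A_U)·exp[(E_U−E_D)/(RT)].
(E_U−E_D)/(RT) = (124−73.0)×10³/(8.314×603) = 51000/5013 = 10.17.
k_D/k_U = (1.24×10^10/7.76×10^13)·exp(10.17) = 1.598×10^-4 × 26183 = 4.18.
Since E_D < E_U, lowering the temperature improves selectivity toward D.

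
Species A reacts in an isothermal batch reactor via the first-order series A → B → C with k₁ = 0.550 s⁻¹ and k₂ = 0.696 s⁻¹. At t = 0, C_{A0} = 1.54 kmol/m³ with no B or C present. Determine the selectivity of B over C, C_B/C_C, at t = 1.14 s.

1.96

Solving the coupled first-order balances gives C_B(t) = [k₁/(k₂−k₁)]·C_{A0}·(e^(−k₁t) − e^(−k₂t)).
e^(−k₁t) = e^(−0.550×1.14) = e^(−0.6270) = 0.5342; e^(−k₂t) = e^(−0.7934) = 0.4523.
C_B = 0.550×1.54/(0.696−0.550) × (0.5342−0.4523) = 5.801×0.08191 = 0.4752 kmol/m³.
C_A = C_{A0}e^(−k₁t) = 0.8227 kmol/m³, so C_C = C_{A0}−C_A−C_B = 0.2422 kmol/m³; C_B/C_C = 1.96.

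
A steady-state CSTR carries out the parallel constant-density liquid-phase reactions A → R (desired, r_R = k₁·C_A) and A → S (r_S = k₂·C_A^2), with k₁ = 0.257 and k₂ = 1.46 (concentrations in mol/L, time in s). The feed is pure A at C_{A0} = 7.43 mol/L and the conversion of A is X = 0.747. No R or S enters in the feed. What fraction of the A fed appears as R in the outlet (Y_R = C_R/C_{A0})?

0.0640

Exit C_A = C_{A0}(1−X) = 7.43×0.253 = 1.880 mol/L.
In a CSTR the entire volume is at exit conditions, so r_R = 0.257×1.880 = 0.4831 and r_S = 1.46×1.880^2 = 5.159.
Fraction of consumed A going to R: r_R/(r_R+r_S) = 0.08562.
C_R = 0.08562·C_{A0}·X = 0.08562×7.43×0.747 = 0.475 mol/L; Y_R = C_R/C_{A0} = 0.0640.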